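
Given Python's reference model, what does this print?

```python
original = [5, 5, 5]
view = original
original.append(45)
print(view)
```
[5, 5, 5, 45]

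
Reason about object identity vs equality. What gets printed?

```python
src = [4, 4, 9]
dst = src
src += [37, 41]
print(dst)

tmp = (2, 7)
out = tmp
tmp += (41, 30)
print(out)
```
[4, 4, 9, 37, 41]
(2, 7)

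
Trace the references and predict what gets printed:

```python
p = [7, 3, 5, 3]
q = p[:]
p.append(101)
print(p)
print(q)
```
[7, 3, 5, 3, 101]
[7, 3, 5, 3]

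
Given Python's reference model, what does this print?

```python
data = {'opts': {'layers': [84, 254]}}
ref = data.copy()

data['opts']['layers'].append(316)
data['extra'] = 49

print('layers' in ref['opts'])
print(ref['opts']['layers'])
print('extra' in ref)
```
True
[84, 254, 316]
False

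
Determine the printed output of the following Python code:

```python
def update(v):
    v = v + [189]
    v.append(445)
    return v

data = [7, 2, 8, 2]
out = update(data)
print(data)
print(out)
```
[7, 2, 8, 2]
[7, 2, 8, 2, 189, 445]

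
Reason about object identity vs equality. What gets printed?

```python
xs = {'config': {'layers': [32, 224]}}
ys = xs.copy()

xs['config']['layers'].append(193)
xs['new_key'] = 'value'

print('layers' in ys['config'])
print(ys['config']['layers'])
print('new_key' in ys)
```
True
[32, 224, 193]
False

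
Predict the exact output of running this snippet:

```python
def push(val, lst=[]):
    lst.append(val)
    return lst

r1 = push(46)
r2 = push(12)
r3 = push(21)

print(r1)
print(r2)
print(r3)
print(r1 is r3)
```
[46, 12, 21]
[46, 12, 21]
[46, 12, 21]
True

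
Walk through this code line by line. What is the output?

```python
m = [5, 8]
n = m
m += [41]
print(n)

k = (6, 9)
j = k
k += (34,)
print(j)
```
[5, 8, 41]
(6, 9)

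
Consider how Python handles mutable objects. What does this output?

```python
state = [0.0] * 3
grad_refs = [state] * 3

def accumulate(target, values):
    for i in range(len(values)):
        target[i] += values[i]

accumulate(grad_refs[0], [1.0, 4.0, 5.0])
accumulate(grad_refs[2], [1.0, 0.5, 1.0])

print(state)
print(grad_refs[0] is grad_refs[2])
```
[2.0, 4.5, 6.0]
True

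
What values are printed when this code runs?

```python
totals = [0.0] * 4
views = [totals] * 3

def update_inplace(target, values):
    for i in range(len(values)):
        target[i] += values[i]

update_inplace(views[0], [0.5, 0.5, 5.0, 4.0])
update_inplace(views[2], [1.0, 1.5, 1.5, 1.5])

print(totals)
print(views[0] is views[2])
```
[1.5, 2.0, 6.5, 5.5]
True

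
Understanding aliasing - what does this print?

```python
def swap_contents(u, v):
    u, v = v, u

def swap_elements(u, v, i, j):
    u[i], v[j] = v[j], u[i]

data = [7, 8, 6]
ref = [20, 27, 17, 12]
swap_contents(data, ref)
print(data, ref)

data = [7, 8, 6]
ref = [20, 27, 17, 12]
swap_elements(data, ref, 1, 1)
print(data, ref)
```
[7, 8, 6] [20, 27, 17, 12]
[7, 27, 6] [20, 8, 17, 12]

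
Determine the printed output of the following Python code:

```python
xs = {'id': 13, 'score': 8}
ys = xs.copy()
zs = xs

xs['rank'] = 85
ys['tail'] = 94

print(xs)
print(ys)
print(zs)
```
{'id': 13, 'score': 8, 'rank': 85}
{'id': 13, 'score': 8, 'tail': 94}
{'id': 13, 'score': 8, 'rank': 85}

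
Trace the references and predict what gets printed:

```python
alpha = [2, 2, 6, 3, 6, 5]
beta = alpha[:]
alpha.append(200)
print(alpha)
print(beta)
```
[2, 2, 6, 3, 6, 5, 200]
[2, 2, 6, 3, 6, 5]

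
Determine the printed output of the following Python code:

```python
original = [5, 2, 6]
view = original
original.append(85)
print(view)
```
[5, 2, 6, 85]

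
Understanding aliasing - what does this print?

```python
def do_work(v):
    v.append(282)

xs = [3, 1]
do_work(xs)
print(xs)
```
[3, 1, 282]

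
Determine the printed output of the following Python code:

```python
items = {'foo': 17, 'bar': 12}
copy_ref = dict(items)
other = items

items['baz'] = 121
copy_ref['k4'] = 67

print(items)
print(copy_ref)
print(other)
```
{'foo': 17, 'bar': 12, 'baz': 121}
{'foo': 17, 'bar': 12, 'k4': 67}
{'foo': 17, 'bar': 12, 'baz': 121}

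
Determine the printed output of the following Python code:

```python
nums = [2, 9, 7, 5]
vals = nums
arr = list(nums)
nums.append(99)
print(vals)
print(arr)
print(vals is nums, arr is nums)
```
[2, 9, 7, 5, 99]
[2, 9, 7, 5]
True False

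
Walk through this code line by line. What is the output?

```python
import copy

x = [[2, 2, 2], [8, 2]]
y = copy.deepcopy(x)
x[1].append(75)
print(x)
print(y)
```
[[2, 2, 2], [8, 2, 75]]
[[2, 2, 2], [8, 2]]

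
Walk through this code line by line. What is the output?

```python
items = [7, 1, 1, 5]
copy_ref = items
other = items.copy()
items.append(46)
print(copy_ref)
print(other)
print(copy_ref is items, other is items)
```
[7, 1, 1, 5, 46]
[7, 1, 1, 5]
True False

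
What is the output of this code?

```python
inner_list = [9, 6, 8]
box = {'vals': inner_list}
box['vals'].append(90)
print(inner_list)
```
[9, 6, 8, 90]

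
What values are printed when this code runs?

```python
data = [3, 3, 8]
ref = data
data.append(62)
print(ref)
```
[3, 3, 8, 62]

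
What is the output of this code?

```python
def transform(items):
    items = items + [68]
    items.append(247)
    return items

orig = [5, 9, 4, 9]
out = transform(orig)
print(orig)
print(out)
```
[5, 9, 4, 9]
[5, 9, 4, 9, 68, 247]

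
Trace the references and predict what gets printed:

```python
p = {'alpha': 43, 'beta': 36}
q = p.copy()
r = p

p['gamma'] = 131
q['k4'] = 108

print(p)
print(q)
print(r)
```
{'alpha': 43, 'beta': 36, 'gamma': 131}
{'alpha': 43, 'beta': 36, 'k4': 108}
{'alpha': 43, 'beta': 36, 'gamma': 131}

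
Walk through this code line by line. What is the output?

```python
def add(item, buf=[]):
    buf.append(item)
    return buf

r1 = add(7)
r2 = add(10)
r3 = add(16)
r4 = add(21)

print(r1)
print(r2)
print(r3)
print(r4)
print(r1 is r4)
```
[7, 10, 16, 21]
[7, 10, 16, 21]
[7, 10, 16, 21]
[7, 10, 16, 21]
True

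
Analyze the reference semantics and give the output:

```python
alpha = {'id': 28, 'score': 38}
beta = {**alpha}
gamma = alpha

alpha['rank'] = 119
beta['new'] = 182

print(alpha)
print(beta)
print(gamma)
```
{'id': 28, 'score': 38, 'rank': 119}
{'id': 28, 'score': 38, 'new': 182}
{'id': 28, 'score': 38, 'rank': 119}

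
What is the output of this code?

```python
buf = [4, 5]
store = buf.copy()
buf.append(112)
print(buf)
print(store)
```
[4, 5, 112]
[4, 5]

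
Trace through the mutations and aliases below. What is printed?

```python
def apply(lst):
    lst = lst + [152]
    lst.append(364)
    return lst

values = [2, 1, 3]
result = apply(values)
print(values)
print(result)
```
[2, 1, 3]
[2, 1, 3, 152, 364]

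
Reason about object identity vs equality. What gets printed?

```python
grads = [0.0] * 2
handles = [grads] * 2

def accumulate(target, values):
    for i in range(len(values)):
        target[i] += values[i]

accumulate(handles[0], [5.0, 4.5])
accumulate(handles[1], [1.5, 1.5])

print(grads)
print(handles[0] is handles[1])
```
[6.5, 6.0]
True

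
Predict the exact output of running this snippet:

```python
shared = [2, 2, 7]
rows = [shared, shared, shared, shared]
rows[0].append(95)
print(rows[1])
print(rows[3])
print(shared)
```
[2, 2, 7, 95]
[2, 2, 7, 95]
[2, 2, 7, 95]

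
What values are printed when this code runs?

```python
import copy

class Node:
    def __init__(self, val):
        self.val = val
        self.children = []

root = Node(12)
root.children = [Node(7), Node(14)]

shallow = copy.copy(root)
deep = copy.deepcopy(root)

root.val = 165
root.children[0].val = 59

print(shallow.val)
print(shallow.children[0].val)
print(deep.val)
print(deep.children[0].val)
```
12
59
12
7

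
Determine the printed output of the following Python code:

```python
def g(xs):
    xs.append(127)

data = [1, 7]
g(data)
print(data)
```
[1, 7, 127]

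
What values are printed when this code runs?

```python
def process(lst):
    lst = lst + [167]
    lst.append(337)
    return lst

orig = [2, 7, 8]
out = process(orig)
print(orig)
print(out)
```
[2, 7, 8]
[2, 7, 8, 167, 337]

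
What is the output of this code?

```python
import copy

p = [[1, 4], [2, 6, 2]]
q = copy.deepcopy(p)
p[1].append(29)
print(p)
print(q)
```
[[1, 4], [2, 6, 2, 29]]
[[1, 4], [2, 6, 2]]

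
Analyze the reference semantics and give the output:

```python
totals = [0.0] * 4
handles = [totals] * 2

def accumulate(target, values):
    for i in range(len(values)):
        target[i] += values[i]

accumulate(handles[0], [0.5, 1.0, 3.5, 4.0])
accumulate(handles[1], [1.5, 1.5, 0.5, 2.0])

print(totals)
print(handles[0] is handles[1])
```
[2.0, 2.5, 4.0, 6.0]
True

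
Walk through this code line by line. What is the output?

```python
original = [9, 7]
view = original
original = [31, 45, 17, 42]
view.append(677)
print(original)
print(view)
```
[31, 45, 17, 42]
[9, 7, 677]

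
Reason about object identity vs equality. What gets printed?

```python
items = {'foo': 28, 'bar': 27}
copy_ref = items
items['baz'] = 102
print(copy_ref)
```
{'foo': 28, 'bar': 27, 'baz': 102}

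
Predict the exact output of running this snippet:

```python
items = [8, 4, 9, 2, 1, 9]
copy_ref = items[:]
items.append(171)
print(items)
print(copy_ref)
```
[8, 4, 9, 2, 1, 9, 171]
[8, 4, 9, 2, 1, 9]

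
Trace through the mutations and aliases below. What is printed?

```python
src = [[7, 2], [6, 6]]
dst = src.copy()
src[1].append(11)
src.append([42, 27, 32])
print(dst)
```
[[7, 2], [6, 6, 11]]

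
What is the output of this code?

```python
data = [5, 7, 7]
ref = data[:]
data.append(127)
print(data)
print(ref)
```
[5, 7, 7, 127]
[5, 7, 7]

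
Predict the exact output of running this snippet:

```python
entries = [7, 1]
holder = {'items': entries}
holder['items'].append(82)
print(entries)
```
[7, 1, 82]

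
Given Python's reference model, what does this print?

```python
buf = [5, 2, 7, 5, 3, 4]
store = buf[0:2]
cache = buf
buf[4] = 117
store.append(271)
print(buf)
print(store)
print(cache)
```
[5, 2, 7, 5, 117, 4]
[5, 2, 271]
[5, 2, 7, 5, 117, 4]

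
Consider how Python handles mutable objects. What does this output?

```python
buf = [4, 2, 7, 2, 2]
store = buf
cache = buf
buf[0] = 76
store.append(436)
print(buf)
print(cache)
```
[76, 2, 7, 2, 2, 436]
[76, 2, 7, 2, 2, 436]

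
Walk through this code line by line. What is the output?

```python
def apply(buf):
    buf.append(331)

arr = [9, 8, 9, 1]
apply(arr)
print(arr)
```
[9, 8, 9, 1, 331]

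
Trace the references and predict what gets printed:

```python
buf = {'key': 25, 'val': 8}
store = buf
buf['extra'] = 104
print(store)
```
{'key': 25, 'val': 8, 'extra': 104}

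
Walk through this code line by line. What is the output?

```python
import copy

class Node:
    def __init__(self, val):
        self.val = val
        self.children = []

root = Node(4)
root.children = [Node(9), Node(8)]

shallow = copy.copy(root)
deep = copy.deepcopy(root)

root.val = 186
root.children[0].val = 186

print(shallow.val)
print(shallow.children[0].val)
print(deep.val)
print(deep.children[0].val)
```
4
186
4
9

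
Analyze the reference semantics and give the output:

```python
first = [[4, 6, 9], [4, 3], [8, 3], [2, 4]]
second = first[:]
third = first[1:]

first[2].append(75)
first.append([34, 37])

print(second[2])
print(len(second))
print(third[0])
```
[8, 3, 75]
4
[4, 3]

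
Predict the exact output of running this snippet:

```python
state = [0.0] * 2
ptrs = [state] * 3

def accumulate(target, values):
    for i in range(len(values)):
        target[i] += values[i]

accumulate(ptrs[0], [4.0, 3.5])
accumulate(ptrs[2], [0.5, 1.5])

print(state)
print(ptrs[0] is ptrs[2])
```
[4.5, 5.0]
True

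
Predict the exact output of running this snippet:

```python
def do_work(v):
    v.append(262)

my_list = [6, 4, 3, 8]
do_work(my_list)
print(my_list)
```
[6, 4, 3, 8, 262]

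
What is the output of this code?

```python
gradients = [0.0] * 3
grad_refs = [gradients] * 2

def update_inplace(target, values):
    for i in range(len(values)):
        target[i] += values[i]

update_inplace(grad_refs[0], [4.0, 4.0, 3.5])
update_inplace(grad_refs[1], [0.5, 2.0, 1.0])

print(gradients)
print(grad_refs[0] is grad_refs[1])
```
[4.5, 6.0, 4.5]
True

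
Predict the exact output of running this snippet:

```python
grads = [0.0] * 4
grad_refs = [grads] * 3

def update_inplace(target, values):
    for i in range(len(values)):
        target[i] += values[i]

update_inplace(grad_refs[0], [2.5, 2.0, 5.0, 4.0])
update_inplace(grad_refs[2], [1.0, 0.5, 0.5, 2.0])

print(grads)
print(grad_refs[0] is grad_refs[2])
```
[3.5, 2.5, 5.5, 6.0]
True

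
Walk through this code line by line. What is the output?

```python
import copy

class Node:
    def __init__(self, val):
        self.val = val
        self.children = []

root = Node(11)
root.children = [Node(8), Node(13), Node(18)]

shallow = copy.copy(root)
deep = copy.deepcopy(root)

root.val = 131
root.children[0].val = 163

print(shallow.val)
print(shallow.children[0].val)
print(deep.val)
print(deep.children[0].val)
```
11
163
11
8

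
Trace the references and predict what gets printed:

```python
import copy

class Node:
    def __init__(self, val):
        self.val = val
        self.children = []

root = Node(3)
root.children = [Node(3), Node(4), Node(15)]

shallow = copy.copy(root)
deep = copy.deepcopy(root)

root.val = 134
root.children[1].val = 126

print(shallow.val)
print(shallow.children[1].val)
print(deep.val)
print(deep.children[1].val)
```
3
126
3
4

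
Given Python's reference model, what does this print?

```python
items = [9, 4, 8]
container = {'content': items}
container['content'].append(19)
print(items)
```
[9, 4, 8, 19]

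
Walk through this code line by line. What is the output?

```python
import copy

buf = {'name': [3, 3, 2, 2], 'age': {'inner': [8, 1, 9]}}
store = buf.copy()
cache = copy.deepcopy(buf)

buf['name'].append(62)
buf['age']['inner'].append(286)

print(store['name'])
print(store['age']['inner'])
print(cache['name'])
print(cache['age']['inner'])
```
[3, 3, 2, 2, 62]
[8, 1, 9, 286]
[3, 3, 2, 2]
[8, 1, 9]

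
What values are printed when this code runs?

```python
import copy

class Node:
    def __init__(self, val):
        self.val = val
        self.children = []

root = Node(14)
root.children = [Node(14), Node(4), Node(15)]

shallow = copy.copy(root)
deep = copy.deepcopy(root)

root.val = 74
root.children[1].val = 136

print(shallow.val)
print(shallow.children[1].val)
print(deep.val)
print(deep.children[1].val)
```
14
136
14
4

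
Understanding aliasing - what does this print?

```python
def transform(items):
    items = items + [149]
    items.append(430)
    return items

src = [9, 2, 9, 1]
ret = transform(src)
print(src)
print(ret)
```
[9, 2, 9, 1]
[9, 2, 9, 1, 149, 430]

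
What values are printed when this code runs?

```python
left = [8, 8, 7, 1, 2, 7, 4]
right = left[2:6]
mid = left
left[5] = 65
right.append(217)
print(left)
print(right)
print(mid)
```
[8, 8, 7, 1, 2, 65, 4]
[7, 1, 2, 7, 217]
[8, 8, 7, 1, 2, 65, 4]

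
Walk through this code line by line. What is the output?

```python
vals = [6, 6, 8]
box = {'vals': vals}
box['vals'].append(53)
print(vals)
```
[6, 6, 8, 53]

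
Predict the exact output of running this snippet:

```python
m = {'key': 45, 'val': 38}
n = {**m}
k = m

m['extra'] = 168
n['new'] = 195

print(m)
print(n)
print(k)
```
{'key': 45, 'val': 38, 'extra': 168}
{'key': 45, 'val': 38, 'new': 195}
{'key': 45, 'val': 38, 'extra': 168}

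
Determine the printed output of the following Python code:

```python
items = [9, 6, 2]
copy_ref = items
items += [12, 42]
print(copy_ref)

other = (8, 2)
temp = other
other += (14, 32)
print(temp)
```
[9, 6, 2, 12, 42]
(8, 2)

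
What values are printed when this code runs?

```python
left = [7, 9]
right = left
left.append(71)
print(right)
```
[7, 9, 71]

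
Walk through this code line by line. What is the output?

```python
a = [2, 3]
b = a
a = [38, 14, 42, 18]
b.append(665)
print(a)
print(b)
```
[38, 14, 42, 18]
[2, 3, 665]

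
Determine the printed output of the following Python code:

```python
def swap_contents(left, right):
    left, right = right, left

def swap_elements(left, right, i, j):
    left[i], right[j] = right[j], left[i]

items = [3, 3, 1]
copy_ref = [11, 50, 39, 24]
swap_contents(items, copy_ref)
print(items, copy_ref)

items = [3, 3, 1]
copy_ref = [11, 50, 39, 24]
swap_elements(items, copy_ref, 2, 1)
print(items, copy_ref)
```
[3, 3, 1] [11, 50, 39, 24]
[3, 3, 50] [11, 1, 39, 24]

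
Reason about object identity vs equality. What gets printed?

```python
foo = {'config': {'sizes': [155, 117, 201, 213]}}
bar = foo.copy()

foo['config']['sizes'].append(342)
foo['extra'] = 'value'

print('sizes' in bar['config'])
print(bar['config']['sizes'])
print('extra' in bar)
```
True
[155, 117, 201, 213, 342]
False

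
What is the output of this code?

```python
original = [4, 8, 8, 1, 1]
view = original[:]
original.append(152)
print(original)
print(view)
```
[4, 8, 8, 1, 1, 152]
[4, 8, 8, 1, 1]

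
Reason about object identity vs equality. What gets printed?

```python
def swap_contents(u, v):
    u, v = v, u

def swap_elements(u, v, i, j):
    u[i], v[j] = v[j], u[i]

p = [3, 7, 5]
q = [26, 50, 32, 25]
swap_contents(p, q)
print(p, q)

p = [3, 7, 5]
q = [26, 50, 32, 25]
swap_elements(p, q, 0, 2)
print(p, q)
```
[3, 7, 5] [26, 50, 32, 25]
[32, 7, 5] [26, 50, 3, 25]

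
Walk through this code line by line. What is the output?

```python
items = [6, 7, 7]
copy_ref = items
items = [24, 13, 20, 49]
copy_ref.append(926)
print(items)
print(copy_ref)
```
[24, 13, 20, 49]
[6, 7, 7, 926]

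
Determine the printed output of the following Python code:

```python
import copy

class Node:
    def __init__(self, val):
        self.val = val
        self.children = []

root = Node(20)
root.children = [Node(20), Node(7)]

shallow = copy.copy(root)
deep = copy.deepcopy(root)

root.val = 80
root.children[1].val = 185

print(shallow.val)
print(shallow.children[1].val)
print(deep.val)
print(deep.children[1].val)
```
20
185
20
7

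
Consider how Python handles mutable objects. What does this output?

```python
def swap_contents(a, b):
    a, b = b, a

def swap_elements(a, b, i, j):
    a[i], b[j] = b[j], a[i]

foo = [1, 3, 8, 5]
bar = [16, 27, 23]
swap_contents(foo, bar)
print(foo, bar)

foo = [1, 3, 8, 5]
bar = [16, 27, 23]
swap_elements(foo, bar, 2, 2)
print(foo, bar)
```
[1, 3, 8, 5] [16, 27, 23]
[1, 3, 23, 5] [16, 27, 8]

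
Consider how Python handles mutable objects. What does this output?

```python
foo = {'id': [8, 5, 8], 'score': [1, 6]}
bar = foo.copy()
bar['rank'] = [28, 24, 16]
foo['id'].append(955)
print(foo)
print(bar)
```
{'id': [8, 5, 8, 955], 'score': [1, 6]}
{'id': [8, 5, 8, 955], 'score': [1, 6], 'rank': [28, 24, 16]}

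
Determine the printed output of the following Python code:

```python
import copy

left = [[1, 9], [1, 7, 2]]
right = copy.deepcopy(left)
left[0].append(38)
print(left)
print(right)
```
[[1, 9, 38], [1, 7, 2]]
[[1, 9], [1, 7, 2]]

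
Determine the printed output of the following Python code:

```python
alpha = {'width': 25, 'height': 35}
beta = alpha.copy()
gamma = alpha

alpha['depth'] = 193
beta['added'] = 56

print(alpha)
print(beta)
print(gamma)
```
{'width': 25, 'height': 35, 'depth': 193}
{'width': 25, 'height': 35, 'added': 56}
{'width': 25, 'height': 35, 'depth': 193}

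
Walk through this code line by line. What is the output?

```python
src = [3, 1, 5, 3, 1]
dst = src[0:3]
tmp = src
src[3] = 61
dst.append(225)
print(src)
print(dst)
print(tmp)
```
[3, 1, 5, 61, 1]
[3, 1, 5, 225]
[3, 1, 5, 61, 1]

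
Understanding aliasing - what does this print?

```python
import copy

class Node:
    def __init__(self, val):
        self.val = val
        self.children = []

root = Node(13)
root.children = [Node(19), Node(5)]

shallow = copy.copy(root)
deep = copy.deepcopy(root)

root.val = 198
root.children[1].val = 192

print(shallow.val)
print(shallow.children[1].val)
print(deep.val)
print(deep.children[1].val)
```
13
192
13
5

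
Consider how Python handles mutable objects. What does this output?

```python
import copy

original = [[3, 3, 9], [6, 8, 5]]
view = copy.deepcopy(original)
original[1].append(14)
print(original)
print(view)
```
[[3, 3, 9], [6, 8, 5, 14]]
[[3, 3, 9], [6, 8, 5]]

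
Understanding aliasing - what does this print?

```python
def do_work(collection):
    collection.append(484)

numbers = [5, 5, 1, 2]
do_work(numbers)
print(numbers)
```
[5, 5, 1, 2, 484]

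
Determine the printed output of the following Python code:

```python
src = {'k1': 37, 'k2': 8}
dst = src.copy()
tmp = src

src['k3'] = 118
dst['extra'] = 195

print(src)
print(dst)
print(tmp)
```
{'k1': 37, 'k2': 8, 'k3': 118}
{'k1': 37, 'k2': 8, 'extra': 195}
{'k1': 37, 'k2': 8, 'k3': 118}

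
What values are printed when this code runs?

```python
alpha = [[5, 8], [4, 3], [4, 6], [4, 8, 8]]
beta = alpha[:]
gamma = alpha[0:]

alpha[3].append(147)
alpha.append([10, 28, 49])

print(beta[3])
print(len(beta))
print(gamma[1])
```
[4, 8, 8, 147]
4
[4, 3]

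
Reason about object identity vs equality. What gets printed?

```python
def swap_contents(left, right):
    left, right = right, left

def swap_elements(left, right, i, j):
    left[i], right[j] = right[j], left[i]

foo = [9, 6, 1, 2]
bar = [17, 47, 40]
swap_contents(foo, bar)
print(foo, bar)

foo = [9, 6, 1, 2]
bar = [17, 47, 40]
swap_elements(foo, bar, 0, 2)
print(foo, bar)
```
[9, 6, 1, 2] [17, 47, 40]
[40, 6, 1, 2] [17, 47, 9]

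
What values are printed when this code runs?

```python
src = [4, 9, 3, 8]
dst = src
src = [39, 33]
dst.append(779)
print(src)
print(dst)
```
[39, 33]
[4, 9, 3, 8, 779]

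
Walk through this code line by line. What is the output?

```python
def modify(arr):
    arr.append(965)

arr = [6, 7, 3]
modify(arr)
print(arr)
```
[6, 7, 3, 965]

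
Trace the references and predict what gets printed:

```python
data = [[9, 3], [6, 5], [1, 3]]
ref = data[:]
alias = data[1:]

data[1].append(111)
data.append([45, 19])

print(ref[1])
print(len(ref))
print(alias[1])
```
[6, 5, 111]
3
[1, 3]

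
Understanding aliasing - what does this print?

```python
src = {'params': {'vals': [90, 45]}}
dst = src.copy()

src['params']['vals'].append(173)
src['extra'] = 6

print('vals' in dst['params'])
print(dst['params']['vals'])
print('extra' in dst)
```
True
[90, 45, 173]
False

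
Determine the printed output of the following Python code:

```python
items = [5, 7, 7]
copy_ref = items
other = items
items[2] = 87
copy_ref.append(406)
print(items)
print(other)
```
[5, 7, 87, 406]
[5, 7, 87, 406]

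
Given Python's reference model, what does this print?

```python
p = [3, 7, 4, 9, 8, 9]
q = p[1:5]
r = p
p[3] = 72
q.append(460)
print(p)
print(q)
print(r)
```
[3, 7, 4, 72, 8, 9]
[7, 4, 9, 8, 460]
[3, 7, 4, 72, 8, 9]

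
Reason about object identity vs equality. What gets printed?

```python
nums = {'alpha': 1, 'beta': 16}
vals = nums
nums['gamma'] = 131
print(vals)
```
{'alpha': 1, 'beta': 16, 'gamma': 131}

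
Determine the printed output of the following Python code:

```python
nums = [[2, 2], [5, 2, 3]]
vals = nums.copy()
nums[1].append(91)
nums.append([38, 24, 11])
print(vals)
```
[[2, 2], [5, 2, 3, 91]]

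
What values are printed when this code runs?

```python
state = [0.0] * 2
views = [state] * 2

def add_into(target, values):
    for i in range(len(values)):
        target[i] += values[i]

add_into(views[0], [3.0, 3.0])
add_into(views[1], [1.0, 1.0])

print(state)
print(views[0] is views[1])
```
[4.0, 4.0]
True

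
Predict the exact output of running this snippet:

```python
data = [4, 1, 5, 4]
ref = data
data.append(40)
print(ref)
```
[4, 1, 5, 4, 40]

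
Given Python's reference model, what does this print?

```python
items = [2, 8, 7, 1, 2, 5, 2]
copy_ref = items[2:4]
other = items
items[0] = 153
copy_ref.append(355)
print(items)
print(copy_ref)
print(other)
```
[153, 8, 7, 1, 2, 5, 2]
[7, 1, 355]
[153, 8, 7, 1, 2, 5, 2]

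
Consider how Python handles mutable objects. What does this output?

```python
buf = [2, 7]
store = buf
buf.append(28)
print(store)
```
[2, 7, 28]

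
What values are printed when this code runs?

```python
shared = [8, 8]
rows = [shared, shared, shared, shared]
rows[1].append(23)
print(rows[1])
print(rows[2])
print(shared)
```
[8, 8, 23]
[8, 8, 23]
[8, 8, 23]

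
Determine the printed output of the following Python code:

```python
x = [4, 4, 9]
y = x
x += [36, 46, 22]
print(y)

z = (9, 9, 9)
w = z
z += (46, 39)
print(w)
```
[4, 4, 9, 36, 46, 22]
(9, 9, 9)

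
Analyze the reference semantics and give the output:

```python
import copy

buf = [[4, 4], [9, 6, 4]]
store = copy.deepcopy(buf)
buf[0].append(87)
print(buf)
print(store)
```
[[4, 4, 87], [9, 6, 4]]
[[4, 4], [9, 6, 4]]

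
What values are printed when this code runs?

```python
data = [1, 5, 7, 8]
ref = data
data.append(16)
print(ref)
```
[1, 5, 7, 8, 16]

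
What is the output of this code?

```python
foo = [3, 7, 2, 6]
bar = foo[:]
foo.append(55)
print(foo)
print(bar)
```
[3, 7, 2, 6, 55]
[3, 7, 2, 6]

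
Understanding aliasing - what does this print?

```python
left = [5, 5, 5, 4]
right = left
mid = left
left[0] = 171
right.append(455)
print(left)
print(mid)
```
[171, 5, 5, 4, 455]
[171, 5, 5, 4, 455]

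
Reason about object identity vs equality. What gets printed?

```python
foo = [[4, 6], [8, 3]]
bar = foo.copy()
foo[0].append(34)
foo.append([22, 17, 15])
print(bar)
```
[[4, 6, 34], [8, 3]]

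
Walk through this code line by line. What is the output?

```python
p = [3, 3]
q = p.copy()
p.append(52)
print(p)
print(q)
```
[3, 3, 52]
[3, 3]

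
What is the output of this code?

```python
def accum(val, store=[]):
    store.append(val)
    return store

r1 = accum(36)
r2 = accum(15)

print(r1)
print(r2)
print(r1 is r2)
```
[36, 15]
[36, 15]
True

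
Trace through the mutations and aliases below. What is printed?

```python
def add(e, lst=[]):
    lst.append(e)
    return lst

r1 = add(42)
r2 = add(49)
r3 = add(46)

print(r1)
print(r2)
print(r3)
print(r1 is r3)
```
[42, 49, 46]
[42, 49, 46]
[42, 49, 46]
True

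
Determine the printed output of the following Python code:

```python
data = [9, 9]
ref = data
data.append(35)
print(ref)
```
[9, 9, 35]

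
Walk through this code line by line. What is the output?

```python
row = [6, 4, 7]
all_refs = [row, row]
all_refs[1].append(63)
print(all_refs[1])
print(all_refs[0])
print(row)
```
[6, 4, 7, 63]
[6, 4, 7, 63]
[6, 4, 7, 63]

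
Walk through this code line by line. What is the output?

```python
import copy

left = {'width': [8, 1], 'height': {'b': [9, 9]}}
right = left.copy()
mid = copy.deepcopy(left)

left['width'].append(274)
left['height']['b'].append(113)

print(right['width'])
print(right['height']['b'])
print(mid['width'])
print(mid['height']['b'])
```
[8, 1, 274]
[9, 9, 113]
[8, 1]
[9, 9]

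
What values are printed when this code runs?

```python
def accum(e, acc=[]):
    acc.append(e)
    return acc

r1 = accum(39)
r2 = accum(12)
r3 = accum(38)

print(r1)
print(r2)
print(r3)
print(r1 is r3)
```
[39, 12, 38]
[39, 12, 38]
[39, 12, 38]
True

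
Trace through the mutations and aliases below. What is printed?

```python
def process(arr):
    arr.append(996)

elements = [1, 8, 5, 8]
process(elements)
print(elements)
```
[1, 8, 5, 8, 996]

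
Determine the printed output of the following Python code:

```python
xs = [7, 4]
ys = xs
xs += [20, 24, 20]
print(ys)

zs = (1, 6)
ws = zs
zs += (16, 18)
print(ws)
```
[7, 4, 20, 24, 20]
(1, 6)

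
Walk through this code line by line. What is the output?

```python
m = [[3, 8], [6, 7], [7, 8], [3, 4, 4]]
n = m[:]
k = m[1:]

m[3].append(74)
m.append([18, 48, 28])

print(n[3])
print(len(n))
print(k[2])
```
[3, 4, 4, 74]
4
[3, 4, 4, 74]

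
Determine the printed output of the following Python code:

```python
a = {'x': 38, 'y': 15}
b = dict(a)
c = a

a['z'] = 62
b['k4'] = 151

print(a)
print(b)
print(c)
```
{'x': 38, 'y': 15, 'z': 62}
{'x': 38, 'y': 15, 'k4': 151}
{'x': 38, 'y': 15, 'z': 62}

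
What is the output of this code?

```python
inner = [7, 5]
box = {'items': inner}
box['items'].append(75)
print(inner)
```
[7, 5, 75]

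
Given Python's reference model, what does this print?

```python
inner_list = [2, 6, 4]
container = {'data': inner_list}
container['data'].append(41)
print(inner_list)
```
[2, 6, 4, 41]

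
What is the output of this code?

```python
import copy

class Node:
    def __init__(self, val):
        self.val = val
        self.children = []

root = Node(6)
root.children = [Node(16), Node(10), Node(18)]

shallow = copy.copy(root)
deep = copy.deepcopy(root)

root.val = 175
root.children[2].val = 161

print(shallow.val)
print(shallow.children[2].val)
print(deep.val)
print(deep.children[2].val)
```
6
161
6
18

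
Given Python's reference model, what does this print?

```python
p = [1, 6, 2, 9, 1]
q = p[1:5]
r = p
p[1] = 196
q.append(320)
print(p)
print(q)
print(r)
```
[1, 196, 2, 9, 1]
[6, 2, 9, 1, 320]
[1, 196, 2, 9, 1]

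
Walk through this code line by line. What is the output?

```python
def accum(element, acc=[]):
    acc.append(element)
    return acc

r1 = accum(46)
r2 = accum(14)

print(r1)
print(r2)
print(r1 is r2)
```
[46, 14]
[46, 14]
True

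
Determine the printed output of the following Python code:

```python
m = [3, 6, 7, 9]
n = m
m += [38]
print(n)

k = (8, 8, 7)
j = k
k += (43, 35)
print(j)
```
[3, 6, 7, 9, 38]
(8, 8, 7)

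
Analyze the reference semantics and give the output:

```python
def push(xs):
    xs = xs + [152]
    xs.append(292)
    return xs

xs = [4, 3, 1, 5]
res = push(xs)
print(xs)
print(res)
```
[4, 3, 1, 5]
[4, 3, 1, 5, 152, 292]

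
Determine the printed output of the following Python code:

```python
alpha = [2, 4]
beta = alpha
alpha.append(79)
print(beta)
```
[2, 4, 79]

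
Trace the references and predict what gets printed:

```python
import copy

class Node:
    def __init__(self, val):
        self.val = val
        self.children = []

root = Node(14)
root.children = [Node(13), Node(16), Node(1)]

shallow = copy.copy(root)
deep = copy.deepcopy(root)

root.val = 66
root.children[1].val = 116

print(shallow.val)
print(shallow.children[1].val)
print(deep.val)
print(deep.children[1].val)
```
14
116
14
16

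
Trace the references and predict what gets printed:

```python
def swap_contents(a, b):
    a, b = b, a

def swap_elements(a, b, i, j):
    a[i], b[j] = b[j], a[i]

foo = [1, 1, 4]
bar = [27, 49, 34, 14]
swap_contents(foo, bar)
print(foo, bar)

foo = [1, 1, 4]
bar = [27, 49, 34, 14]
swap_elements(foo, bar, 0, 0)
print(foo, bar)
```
[1, 1, 4] [27, 49, 34, 14]
[27, 1, 4] [1, 49, 34, 14]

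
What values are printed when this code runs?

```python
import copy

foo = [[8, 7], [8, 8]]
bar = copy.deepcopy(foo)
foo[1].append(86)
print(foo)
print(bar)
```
[[8, 7], [8, 8, 86]]
[[8, 7], [8, 8]]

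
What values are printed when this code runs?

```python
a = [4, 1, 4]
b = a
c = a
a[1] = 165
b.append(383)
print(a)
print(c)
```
[4, 165, 4, 383]
[4, 165, 4, 383]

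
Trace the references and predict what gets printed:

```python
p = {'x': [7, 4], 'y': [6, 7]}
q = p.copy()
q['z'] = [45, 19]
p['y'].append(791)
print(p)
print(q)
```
{'x': [7, 4], 'y': [6, 7, 791]}
{'x': [7, 4], 'y': [6, 7, 791], 'z': [45, 19]}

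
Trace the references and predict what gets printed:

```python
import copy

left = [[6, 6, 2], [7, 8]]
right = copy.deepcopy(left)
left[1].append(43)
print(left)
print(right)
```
[[6, 6, 2], [7, 8, 43]]
[[6, 6, 2], [7, 8]]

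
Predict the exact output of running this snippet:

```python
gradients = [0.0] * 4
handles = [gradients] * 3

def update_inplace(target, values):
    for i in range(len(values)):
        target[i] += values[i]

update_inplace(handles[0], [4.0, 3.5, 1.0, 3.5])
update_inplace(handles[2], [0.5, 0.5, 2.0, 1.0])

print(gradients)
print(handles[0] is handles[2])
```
[4.5, 4.0, 3.0, 4.5]
True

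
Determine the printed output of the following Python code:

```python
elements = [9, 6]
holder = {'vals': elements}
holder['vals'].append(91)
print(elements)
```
[9, 6, 91]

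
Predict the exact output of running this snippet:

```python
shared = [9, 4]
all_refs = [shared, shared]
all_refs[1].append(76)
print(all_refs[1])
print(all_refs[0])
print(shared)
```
[9, 4, 76]
[9, 4, 76]
[9, 4, 76]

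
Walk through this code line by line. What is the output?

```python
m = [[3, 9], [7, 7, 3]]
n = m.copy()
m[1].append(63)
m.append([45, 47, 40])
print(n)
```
[[3, 9], [7, 7, 3, 63]]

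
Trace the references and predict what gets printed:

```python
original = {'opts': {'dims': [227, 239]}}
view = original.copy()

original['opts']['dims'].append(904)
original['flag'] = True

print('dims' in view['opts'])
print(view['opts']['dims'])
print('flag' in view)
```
True
[227, 239, 904]
False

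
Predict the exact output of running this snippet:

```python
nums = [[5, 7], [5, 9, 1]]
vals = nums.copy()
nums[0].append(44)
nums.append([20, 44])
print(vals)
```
[[5, 7, 44], [5, 9, 1]]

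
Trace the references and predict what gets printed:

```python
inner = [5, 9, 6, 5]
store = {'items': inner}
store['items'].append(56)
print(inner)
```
[5, 9, 6, 5, 56]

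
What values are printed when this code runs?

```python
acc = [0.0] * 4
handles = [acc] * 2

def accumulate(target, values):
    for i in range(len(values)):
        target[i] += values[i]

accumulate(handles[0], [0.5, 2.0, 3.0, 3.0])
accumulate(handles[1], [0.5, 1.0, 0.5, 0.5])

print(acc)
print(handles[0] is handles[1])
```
[1.0, 3.0, 3.5, 3.5]
True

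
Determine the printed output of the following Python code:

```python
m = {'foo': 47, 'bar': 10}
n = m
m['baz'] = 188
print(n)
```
{'foo': 47, 'bar': 10, 'baz': 188}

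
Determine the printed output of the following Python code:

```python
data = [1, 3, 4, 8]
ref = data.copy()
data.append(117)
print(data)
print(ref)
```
[1, 3, 4, 8, 117]
[1, 3, 4, 8]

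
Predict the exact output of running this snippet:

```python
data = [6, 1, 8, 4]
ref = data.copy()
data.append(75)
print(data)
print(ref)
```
[6, 1, 8, 4, 75]
[6, 1, 8, 4]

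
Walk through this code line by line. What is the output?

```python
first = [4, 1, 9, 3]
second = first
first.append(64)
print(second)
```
[4, 1, 9, 3, 64]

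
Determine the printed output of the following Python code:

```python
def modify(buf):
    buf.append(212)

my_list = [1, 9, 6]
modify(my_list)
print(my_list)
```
[1, 9, 6, 212]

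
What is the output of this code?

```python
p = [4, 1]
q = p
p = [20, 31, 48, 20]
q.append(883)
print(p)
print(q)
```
[20, 31, 48, 20]
[4, 1, 883]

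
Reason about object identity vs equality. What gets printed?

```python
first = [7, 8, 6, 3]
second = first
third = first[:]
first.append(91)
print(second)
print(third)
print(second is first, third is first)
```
[7, 8, 6, 3, 91]
[7, 8, 6, 3]
True False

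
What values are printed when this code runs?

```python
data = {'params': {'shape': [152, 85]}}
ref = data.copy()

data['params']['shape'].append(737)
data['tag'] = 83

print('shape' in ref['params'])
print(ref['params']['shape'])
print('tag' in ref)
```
True
[152, 85, 737]
False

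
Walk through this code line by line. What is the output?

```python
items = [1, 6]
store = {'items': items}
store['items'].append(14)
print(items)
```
[1, 6, 14]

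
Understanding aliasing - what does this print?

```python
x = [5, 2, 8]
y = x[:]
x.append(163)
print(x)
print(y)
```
[5, 2, 8, 163]
[5, 2, 8]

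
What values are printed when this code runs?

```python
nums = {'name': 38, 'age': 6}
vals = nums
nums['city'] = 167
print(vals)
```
{'name': 38, 'age': 6, 'city': 167}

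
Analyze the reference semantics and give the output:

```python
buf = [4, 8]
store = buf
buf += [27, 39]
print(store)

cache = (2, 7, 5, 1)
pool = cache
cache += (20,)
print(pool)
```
[4, 8, 27, 39]
(2, 7, 5, 1)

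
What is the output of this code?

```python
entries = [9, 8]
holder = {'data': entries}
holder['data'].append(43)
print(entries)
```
[9, 8, 43]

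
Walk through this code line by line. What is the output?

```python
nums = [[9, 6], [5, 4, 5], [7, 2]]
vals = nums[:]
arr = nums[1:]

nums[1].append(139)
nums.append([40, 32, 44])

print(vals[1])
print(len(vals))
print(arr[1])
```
[5, 4, 5, 139]
3
[7, 2]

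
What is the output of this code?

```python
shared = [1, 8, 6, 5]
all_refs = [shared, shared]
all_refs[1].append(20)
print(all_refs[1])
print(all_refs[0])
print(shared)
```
[1, 8, 6, 5, 20]
[1, 8, 6, 5, 20]
[1, 8, 6, 5, 20]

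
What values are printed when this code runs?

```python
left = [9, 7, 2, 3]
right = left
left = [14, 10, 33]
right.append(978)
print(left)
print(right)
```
[14, 10, 33]
[9, 7, 2, 3, 978]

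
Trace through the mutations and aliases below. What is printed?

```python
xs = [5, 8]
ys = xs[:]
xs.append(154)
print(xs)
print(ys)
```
[5, 8, 154]
[5, 8]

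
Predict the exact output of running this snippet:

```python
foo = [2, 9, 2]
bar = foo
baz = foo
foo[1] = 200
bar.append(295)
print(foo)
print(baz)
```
[2, 200, 2, 295]
[2, 200, 2, 295]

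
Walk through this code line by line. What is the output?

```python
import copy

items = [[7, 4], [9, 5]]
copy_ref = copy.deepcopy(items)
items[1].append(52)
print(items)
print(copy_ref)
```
[[7, 4], [9, 5, 52]]
[[7, 4], [9, 5]]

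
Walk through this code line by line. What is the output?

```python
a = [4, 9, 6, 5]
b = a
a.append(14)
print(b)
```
[4, 9, 6, 5, 14]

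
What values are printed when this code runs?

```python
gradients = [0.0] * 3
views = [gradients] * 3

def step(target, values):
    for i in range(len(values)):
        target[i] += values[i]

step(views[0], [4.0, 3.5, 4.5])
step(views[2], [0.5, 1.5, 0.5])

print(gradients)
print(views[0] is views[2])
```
[4.5, 5.0, 5.0]
True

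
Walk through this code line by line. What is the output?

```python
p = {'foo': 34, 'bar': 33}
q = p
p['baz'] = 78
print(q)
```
{'foo': 34, 'bar': 33, 'baz': 78}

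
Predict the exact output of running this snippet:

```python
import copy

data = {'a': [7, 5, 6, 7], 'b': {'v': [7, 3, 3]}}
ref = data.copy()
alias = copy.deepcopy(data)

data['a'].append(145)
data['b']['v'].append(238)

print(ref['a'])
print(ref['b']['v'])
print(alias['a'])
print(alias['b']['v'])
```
[7, 5, 6, 7, 145]
[7, 3, 3, 238]
[7, 5, 6, 7]
[7, 3, 3]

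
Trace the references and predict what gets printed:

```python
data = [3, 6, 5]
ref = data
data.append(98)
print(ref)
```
[3, 6, 5, 98]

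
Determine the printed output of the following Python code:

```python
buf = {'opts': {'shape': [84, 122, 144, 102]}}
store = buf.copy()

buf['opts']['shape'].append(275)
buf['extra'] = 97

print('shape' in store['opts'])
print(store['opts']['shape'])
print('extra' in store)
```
True
[84, 122, 144, 102, 275]
False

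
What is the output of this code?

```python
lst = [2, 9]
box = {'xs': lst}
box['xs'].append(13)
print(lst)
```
[2, 9, 13]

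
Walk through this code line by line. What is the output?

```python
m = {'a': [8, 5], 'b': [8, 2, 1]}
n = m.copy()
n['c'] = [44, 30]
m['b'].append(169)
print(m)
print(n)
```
{'a': [8, 5], 'b': [8, 2, 1, 169]}
{'a': [8, 5], 'b': [8, 2, 1, 169], 'c': [44, 30]}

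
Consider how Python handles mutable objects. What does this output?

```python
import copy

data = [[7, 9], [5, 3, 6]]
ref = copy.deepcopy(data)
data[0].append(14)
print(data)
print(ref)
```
[[7, 9, 14], [5, 3, 6]]
[[7, 9], [5, 3, 6]]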